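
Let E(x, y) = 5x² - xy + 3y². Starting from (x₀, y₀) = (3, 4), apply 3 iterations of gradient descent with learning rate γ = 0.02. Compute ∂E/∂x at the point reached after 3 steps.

∇E = (10x - y, -x + 6y)
(x₁, y₁) = (3, 4) − 0.02·(26, 21) = (2.48, 3.58)
(x₂, y₂) = (2.48, 3.58) − 0.02·(21.22, 19) = (2.0556, 3.2)
(x₃, y₃) = (2.0556, 3.2) − 0.02·(17.356, 17.1444) = (1.70848, 2.857112)
∂E/∂x at (1.70848, 2.857112) = 14.227688

14.227688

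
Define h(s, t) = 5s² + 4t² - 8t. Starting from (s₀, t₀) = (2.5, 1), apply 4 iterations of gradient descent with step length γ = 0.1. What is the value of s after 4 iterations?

0

∇h = (10s, 8t - 8)
(s₁, t₁) = (2.5, 1) − 0.1·(25, 0) = (0, 1)
(s₂, t₂) = (0, 1) − 0.1·(0, 0) = (0, 1)
(s₃, t₃) = (0, 1) − 0.1·(0, 0) = (0, 1)
(s₄, t₄) = (0, 1) − 0.1·(0, 0) = (0, 1)
s = 0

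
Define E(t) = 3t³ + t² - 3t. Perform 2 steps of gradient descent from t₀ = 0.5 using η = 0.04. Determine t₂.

E′(t) = 9t² + 2t - 3
t₁ = 0.5 − 0.04·0.25 = 0.49
t₂ = 0.49 − 0.04·0.1409 = 0.484364

0.484364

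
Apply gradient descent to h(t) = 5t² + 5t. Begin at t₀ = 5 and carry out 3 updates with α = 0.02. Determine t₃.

h′(t) = 10t + 5
t₁ = 5 − 0.02·55 = 3.9
t₂ = 3.9 − 0.02·44 = 3.02
t₃ = 3.02 − 0.02·35.2 = 2.316

2.316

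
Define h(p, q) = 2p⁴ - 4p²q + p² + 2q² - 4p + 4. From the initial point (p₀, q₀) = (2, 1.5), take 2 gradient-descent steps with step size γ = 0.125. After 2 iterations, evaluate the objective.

∇h = (8p³ - 8pq + 2p - 4, -4p² + 4q)
(p₁, q₁) = (2, 1.5) − 0.125·(40, -10) = (-3, 2.75)
(p₂, q₂) = (-3, 2.75) − 0.125·(-160, -25) = (17, 5.875)
h(17, 5.875) = 160544.53125

160544.53125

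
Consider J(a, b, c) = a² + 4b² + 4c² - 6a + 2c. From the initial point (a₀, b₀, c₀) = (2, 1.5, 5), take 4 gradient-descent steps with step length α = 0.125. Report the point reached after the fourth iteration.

∇J = (2a - 6, 8b, 8c + 2)
(a₁, b₁, c₁) = (2, 1.5, 5) − 0.125·(-2, 12, 42) = (2.25, 0, -0.25)
(a₂, b₂, c₂) = (2.25, 0, -0.25) − 0.125·(-1.5, 0, 0) = (2.4375, 0, -0.25)
(a₃, b₃, c₃) = (2.4375, 0, -0.25) − 0.125·(-1.125, 0, 0) = (2.578125, 0, -0.25)
(a₄, b₄, c₄) = (2.578125, 0, -0.25) − 0.125·(-0.84375, 0, 0) = (2.68359375, 0, -0.25)

(2.68359375, 0, -0.25)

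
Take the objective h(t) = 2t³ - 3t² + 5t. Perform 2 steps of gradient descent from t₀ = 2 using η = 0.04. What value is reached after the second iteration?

1.018624

h′(t) = 6t² - 6t + 5
Step 1: h′(2) = 17; t₁ = 2 − 0.04·17 = 1.32
Step 2: h′(1.32) = 7.5344; t₂ = 1.32 − 0.04·7.5344 = 1.018624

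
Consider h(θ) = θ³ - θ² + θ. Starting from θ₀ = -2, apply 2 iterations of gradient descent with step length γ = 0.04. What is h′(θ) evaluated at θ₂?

h′(θ) = 3θ² - 2θ + 1
θ₁ = -2 − 0.04·17 = -2.68
θ₂ = -2.68 − 0.04·27.9072 = -3.796288
h′(θ) at (-3.796288) = 51.827983736832

51.827983736832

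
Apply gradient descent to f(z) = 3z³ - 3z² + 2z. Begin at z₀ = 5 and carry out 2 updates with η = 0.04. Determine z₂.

-6.637184

f′(z) = 9z² - 6z + 2
Step 1: f′(5) = 197; z₁ = 5 − 0.04·197 = -2.88
Step 2: f′(-2.88) = 93.9296; z₂ = -2.88 − 0.04·93.9296 = -6.637184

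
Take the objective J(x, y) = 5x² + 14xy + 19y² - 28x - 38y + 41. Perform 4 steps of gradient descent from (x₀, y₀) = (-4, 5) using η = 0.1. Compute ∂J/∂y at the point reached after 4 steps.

∇J = (10x + 14y - 28, 14x + 38y - 38)
Step 1: at (-4, 5), ∇J = (2, 96) → (-4, 5) − 0.1·(2, 96) = (-4.2, -4.6)
Step 2: at (-4.2, -4.6), ∇J = (-134.4, -271.6) → (-4.2, -4.6) − 0.1·(-134.4, -271.6) = (9.24, 22.56)
Step 3: at (9.24, 22.56), ∇J = (380.24, 948.64) → (9.24, 22.56) − 0.1·(380.24, 948.64) = (-28.784, -72.304)
Step 4: at (-28.784, -72.304), ∇J = (-1328.096, -3188.528) → (-28.784, -72.304) − 0.1·(-1328.096, -3188.528) = (104.0256, 246.5488)
∂J/∂y at (104.0256, 246.5488) = 10787.2128

10787.2128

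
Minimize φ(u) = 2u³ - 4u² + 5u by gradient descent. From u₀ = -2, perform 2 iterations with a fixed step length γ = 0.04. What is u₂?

φ′(u) = 6u² - 8u + 5
Step 1: φ′(-2) = 45; u₁ = -2 − 0.04·45 = -3.8
Step 2: φ′(-3.8) = 122.04; u₂ = -3.8 − 0.04·122.04 = -8.6816

-8.6816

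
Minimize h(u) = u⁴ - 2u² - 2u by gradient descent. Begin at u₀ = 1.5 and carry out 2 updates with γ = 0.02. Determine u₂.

1.32635048

h′(u) = 4u³ - 4u - 2
Step 1: h′(1.5) = 5.5; u₁ = 1.5 − 0.02·5.5 = 1.39
Step 2: h′(1.39) = 3.182476; u₂ = 1.39 − 0.02·3.182476 = 1.32635048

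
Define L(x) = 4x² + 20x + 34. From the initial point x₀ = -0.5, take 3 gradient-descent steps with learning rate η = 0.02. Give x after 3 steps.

L′(x) = 8x + 20
Step 1: L′(-0.5) = 16; x₁ = -0.5 − 0.02·16 = -0.82
Step 2: L′(-0.82) = 13.44; x₂ = -0.82 − 0.02·13.44 = -1.0888
Step 3: L′(-1.0888) = 11.2896; x₃ = -1.0888 − 0.02·11.2896 = -1.314592

-1.314592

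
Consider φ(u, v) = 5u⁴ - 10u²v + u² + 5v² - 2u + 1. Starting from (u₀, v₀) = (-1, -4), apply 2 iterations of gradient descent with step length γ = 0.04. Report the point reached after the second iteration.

(-27.3123968, 2.79424)

∇φ = (20u³ - 20uv + 2u - 2, -10u² + 10v)
(u₁, v₁) = (-1, -4) − 0.04·(-104, -50) = (3.16, -2)
(u₂, v₂) = (3.16, -2) − 0.04·(761.80992, -119.856) = (-27.3123968, 2.79424)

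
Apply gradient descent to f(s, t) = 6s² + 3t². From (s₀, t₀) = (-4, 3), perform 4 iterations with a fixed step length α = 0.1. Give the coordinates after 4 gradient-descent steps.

∇f = (12s, 6t)
(s₁, t₁) = (-4, 3) − 0.1·(-48, 18) = (0.8, 1.2)
(s₂, t₂) = (0.8, 1.2) − 0.1·(9.6, 7.2) = (-0.16, 0.48)
(s₃, t₃) = (-0.16, 0.48) − 0.1·(-1.92, 2.88) = (0.032, 0.192)
(s₄, t₄) = (0.032, 0.192) − 0.1·(0.384, 1.152) = (-0.0064, 0.0768)

(-0.0064, 0.0768)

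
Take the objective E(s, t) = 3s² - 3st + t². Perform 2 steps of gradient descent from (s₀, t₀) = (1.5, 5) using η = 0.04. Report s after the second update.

∇E = (6s - 3t, -3s + 2t)
Step 1: at (1.5, 5), ∇E = (-6, 5.5) → (1.5, 5) − 0.04·(-6, 5.5) = (1.74, 4.78)
Step 2: at (1.74, 4.78), ∇E = (-3.9, 4.34) → (1.74, 4.78) − 0.04·(-3.9, 4.34) = (1.896, 4.6064)
s = 1.896

1.896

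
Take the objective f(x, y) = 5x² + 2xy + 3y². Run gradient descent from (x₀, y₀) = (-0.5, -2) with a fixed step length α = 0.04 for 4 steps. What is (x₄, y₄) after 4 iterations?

(0.13376384, -0.65408512)

∇f = (10x + 2y, 2x + 6y)
(x₁, y₁) = (-0.5, -2) − 0.04·(-9, -13) = (-0.14, -1.48)
(x₂, y₂) = (-0.14, -1.48) − 0.04·(-4.36, -9.16) = (0.0344, -1.1136)
(x₃, y₃) = (0.0344, -1.1136) − 0.04·(-1.8832, -6.6128) = (0.109728, -0.849088)
(x₄, y₄) = (0.109728, -0.849088) − 0.04·(-0.600896, -4.875072) = (0.13376384, -0.65408512)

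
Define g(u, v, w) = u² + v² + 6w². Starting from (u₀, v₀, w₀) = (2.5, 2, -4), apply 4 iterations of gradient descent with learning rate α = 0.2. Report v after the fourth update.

∇g = (2u, 2v, 12w)
Step 1: at (2.5, 2, -4), ∇g = (5, 4, -48) → (2.5, 2, -4) − 0.2·(5, 4, -48) = (1.5, 1.2, 5.6)
Step 2: at (1.5, 1.2, 5.6), ∇g = (3, 2.4, 67.2) → (1.5, 1.2, 5.6) − 0.2·(3, 2.4, 67.2) = (0.9, 0.72, -7.84)
Step 3: at (0.9, 0.72, -7.84), ∇g = (1.8, 1.44, -94.08) → (0.9, 0.72, -7.84) − 0.2·(1.8, 1.44, -94.08) = (0.54, 0.432, 10.976)
Step 4: at (0.54, 0.432, 10.976), ∇g = (1.08, 0.864, 131.712) → (0.54, 0.432, 10.976) − 0.2·(1.08, 0.864, 131.712) = (0.324, 0.2592, -15.3664)
v = 0.2592

0.2592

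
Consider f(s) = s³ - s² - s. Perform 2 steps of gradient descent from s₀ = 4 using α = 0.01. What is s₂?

3.301237

f′(s) = 3s² - 2s - 1
Step 1: f′(4) = 39; s₁ = 4 − 0.01·39 = 3.61
Step 2: f′(3.61) = 30.8763; s₂ = 3.61 − 0.01·30.8763 = 3.301237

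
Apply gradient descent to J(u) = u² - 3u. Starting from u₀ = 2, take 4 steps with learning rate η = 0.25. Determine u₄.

1.53125

J′(u) = 2u - 3
Step 1: J′(2) = 1; u₁ = 2 − 0.25·1 = 1.75
Step 2: J′(1.75) = 0.5; u₂ = 1.75 − 0.25·0.5 = 1.625
Step 3: J′(1.625) = 0.25; u₃ = 1.625 − 0.25·0.25 = 1.5625
Step 4: J′(1.5625) = 0.125; u₄ = 1.5625 − 0.25·0.125 = 1.53125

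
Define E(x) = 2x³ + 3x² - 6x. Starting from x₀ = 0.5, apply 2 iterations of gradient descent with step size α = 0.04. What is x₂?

0.590336

E′(x) = 6x² + 6x - 6
x₁ = 0.5 − 0.04·(-1.5) = 0.56
x₂ = 0.56 − 0.04·(-0.7584) = 0.590336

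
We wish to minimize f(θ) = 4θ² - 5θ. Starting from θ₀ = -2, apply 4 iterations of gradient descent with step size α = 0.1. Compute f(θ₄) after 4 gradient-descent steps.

-1.56242944

f′(θ) = 8θ - 5
Step 1: f′(-2) = -21; θ₁ = -2 − 0.1·(-21) = 0.1
Step 2: f′(0.1) = -4.2; θ₂ = 0.1 − 0.1·(-4.2) = 0.52
Step 3: f′(0.52) = -0.84; θ₃ = 0.52 − 0.1·(-0.84) = 0.604
Step 4: f′(0.604) = -0.168; θ₄ = 0.604 − 0.1·(-0.168) = 0.6208
f(0.6208) = -1.56242944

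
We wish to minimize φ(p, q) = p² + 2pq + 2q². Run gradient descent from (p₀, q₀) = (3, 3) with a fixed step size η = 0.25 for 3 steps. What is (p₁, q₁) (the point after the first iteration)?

∇φ = (2p + 2q, 2p + 4q)
Step 1: at (3, 3), ∇φ = (12, 18) → (3, 3) − 0.25·(12, 18) = (0, -1.5)

(0, -1.5)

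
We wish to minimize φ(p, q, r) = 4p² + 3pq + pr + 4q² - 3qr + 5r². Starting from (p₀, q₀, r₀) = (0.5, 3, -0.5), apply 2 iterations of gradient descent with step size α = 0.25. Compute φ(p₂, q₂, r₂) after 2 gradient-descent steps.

780.1328125

∇φ = (8p + 3q + r, 3p + 8q - 3r, p - 3q + 10r)
(p₁, q₁, r₁) = (0.5, 3, -0.5) − 0.25·(12.5, 27, -13.5) = (-2.625, -3.75, 2.875)
(p₂, q₂, r₂) = (-2.625, -3.75, 2.875) − 0.25·(-29.375, -46.5, 37.375) = (4.71875, 7.875, -6.46875)
φ(4.71875, 7.875, -6.46875) = 780.1328125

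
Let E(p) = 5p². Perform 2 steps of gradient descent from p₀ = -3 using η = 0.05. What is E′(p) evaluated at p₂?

E′(p) = 10p
Step 1: E′(-3) = -30; p₁ = -3 − 0.05·(-30) = -1.5
Step 2: E′(-1.5) = -15; p₂ = -1.5 − 0.05·(-15) = -0.75
E′(p) at (-0.75) = -7.5

-7.5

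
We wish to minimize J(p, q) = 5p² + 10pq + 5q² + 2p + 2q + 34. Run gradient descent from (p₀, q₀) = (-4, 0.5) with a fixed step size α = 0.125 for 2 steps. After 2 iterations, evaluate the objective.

∇J = (10p + 10q + 2, 10p + 10q + 2)
Step 1: at (-4, 0.5), ∇J = (-33, -33) → (-4, 0.5) − 0.125·(-33, -33) = (0.125, 4.625)
Step 2: at (0.125, 4.625), ∇J = (49.5, 49.5) → (0.125, 4.625) − 0.125·(49.5, 49.5) = (-6.0625, -1.5625)
J(-6.0625, -1.5625) = 309.453125

309.453125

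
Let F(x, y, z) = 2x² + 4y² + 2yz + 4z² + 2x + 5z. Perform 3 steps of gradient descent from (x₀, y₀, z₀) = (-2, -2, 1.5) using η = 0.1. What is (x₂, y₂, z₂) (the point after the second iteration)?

(-1.04, -0.18, -0.32)

∇F = (4x + 2, 8y + 2z, 2y + 8z + 5)
(x₁, y₁, z₁) = (-2, -2, 1.5) − 0.1·(-6, -13, 13) = (-1.4, -0.7, 0.2)
(x₂, y₂, z₂) = (-1.4, -0.7, 0.2) − 0.1·(-3.6, -5.2, 5.2) = (-1.04, -0.18, -0.32)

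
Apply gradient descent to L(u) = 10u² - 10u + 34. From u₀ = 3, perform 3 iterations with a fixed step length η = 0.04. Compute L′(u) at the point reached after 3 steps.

0.4

L′(u) = 20u - 10
Step 1: L′(3) = 50; u₁ = 3 − 0.04·50 = 1
Step 2: L′(1) = 10; u₂ = 1 − 0.04·10 = 0.6
Step 3: L′(0.6) = 2; u₃ = 0.6 − 0.04·2 = 0.52
L′(u) at (0.52) = 0.4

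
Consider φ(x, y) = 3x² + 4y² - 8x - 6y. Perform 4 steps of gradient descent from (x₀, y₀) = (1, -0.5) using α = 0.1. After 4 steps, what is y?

∇φ = (6x - 8, 8y - 6)
Step 1: at (1, -0.5), ∇φ = (-2, -10) → (1, -0.5) − 0.1·(-2, -10) = (1.2, 0.5)
Step 2: at (1.2, 0.5), ∇φ = (-0.8, -2) → (1.2, 0.5) − 0.1·(-0.8, -2) = (1.28, 0.7)
Step 3: at (1.28, 0.7), ∇φ = (-0.32, -0.4) → (1.28, 0.7) − 0.1·(-0.32, -0.4) = (1.312, 0.74)
Step 4: at (1.312, 0.74), ∇φ = (-0.128, -0.08) → (1.312, 0.74) − 0.1·(-0.128, -0.08) = (1.3248, 0.748)
y = 0.748

0.748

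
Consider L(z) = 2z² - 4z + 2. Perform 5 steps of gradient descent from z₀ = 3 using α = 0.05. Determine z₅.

L′(z) = 4z - 4
z₁ = 3 − 0.05·8 = 2.6
z₂ = 2.6 − 0.05·6.4 = 2.28
z₃ = 2.28 − 0.05·5.12 = 2.024
z₄ = 2.024 − 0.05·4.096 = 1.8192
z₅ = 1.8192 − 0.05·3.2768 = 1.65536

1.65536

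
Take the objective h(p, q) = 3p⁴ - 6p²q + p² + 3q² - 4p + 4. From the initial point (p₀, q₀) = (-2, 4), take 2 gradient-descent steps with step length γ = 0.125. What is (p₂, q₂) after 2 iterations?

(-4.75, 1.75)

∇h = (12p³ - 12pq + 2p - 4, -6p² + 6q)
(p₁, q₁) = (-2, 4) − 0.125·(-8, 0) = (-1, 4)
(p₂, q₂) = (-1, 4) − 0.125·(30, 18) = (-4.75, 1.75)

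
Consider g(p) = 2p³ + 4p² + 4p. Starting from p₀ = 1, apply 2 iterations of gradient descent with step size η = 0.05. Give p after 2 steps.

g′(p) = 6p² + 8p + 4
Step 1: g′(1) = 18; p₁ = 1 − 0.05·18 = 0.1
Step 2: g′(0.1) = 4.86; p₂ = 0.1 − 0.05·4.86 = -0.143

-0.143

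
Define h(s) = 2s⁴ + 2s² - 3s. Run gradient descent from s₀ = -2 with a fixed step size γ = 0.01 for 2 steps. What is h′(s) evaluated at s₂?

-15.389558296875

h′(s) = 8s³ + 4s - 3
Step 1: h′(-2) = -75; s₁ = -2 − 0.01·(-75) = -1.25
Step 2: h′(-1.25) = -23.625; s₂ = -1.25 − 0.01·(-23.625) = -1.01375
h′(s) at (-1.01375) = -15.389558296875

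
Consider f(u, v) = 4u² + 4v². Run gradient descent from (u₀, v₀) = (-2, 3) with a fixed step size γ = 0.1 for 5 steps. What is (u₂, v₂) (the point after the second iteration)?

(-0.08, 0.12)

∇f = (8u, 8v)
(u₁, v₁) = (-2, 3) − 0.1·(-16, 24) = (-0.4, 0.6)
(u₂, v₂) = (-0.4, 0.6) − 0.1·(-3.2, 4.8) = (-0.08, 0.12)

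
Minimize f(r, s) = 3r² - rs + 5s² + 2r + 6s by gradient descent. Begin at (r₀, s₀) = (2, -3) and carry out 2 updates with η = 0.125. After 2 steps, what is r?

∇f = (6r - s + 2, -r + 10s + 6)
Step 1: at (2, -3), ∇f = (17, -26) → (2, -3) − 0.125·(17, -26) = (-0.125, 0.25)
Step 2: at (-0.125, 0.25), ∇f = (1, 8.625) → (-0.125, 0.25) − 0.125·(1, 8.625) = (-0.25, -0.828125)
r = -0.25

-0.25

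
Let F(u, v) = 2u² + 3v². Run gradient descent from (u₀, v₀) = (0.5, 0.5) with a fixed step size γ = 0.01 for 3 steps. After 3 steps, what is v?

0.415292

∇F = (4u, 6v)
Step 1: at (0.5, 0.5), ∇F = (2, 3) → (0.5, 0.5) − 0.01·(2, 3) = (0.48, 0.47)
Step 2: at (0.48, 0.47), ∇F = (1.92, 2.82) → (0.48, 0.47) − 0.01·(1.92, 2.82) = (0.4608, 0.4418)
Step 3: at (0.4608, 0.4418), ∇F = (1.8432, 2.6508) → (0.4608, 0.4418) − 0.01·(1.8432, 2.6508) = (0.442368, 0.415292)
v = 0.415292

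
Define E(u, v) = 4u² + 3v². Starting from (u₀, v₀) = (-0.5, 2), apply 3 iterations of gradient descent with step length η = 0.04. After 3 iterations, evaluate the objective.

∇E = (8u, 6v)
Step 1: at (-0.5, 2), ∇E = (-4, 12) → (-0.5, 2) − 0.04·(-4, 12) = (-0.34, 1.52)
Step 2: at (-0.34, 1.52), ∇E = (-2.72, 9.12) → (-0.34, 1.52) − 0.04·(-2.72, 9.12) = (-0.2312, 1.1552)
Step 3: at (-0.2312, 1.1552), ∇E = (-1.8496, 6.9312) → (-0.2312, 1.1552) − 0.04·(-1.8496, 6.9312) = (-0.157216, 0.877952)
E(-0.157216, 0.877952) = 2.411266625536

2.411266625536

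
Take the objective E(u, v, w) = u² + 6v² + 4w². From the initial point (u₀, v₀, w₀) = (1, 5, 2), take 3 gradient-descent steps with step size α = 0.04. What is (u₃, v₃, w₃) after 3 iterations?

(0.778688, 0.70304, 0.628864)

∇E = (2u, 12v, 8w)
Step 1: at (1, 5, 2), ∇E = (2, 60, 16) → (1, 5, 2) − 0.04·(2, 60, 16) = (0.92, 2.6, 1.36)
Step 2: at (0.92, 2.6, 1.36), ∇E = (1.84, 31.2, 10.88) → (0.92, 2.6, 1.36) − 0.04·(1.84, 31.2, 10.88) = (0.8464, 1.352, 0.9248)
Step 3: at (0.8464, 1.352, 0.9248), ∇E = (1.6928, 16.224, 7.3984) → (0.8464, 1.352, 0.9248) − 0.04·(1.6928, 16.224, 7.3984) = (0.778688, 0.70304, 0.628864)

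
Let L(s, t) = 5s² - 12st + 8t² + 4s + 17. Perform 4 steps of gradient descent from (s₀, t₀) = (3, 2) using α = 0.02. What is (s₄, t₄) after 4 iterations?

∇L = (10s - 12t + 4, -12s + 16t)
Step 1: at (3, 2), ∇L = (10, -4) → (3, 2) − 0.02·(10, -4) = (2.8, 2.08)
Step 2: at (2.8, 2.08), ∇L = (7.04, -0.32) → (2.8, 2.08) − 0.02·(7.04, -0.32) = (2.6592, 2.0864)
Step 3: at (2.6592, 2.0864), ∇L = (5.5552, 1.472) → (2.6592, 2.0864) − 0.02·(5.5552, 1.472) = (2.548096, 2.05696)
Step 4: at (2.548096, 2.05696), ∇L = (4.79744, 2.334208) → (2.548096, 2.05696) − 0.02·(4.79744, 2.334208) = (2.4521472, 2.01027584)

(2.4521472, 2.01027584)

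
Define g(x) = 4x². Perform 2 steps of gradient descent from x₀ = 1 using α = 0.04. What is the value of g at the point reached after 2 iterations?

g′(x) = 8x
x₁ = 1 − 0.04·8 = 0.68
x₂ = 0.68 − 0.04·5.44 = 0.4624
g(0.4624) = 0.85525504

0.85525504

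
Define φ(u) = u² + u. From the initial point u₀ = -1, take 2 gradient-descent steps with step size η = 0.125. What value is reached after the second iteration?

φ′(u) = 2u + 1
Step 1: φ′(-1) = -1; u₁ = -1 − 0.125·(-1) = -0.875
Step 2: φ′(-0.875) = -0.75; u₂ = -0.875 − 0.125·(-0.75) = -0.78125

-0.78125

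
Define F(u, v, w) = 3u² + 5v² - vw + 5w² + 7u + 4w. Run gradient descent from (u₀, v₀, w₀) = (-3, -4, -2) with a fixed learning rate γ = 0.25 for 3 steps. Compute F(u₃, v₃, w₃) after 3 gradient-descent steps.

701.4638671875

∇F = (6u + 7, 10v - w, -v + 10w + 4)
Step 1: at (-3, -4, -2), ∇F = (-11, -38, -12) → (-3, -4, -2) − 0.25·(-11, -38, -12) = (-0.25, 5.5, 1)
Step 2: at (-0.25, 5.5, 1), ∇F = (5.5, 54, 8.5) → (-0.25, 5.5, 1) − 0.25·(5.5, 54, 8.5) = (-1.625, -8, -1.125)
Step 3: at (-1.625, -8, -1.125), ∇F = (-2.75, -78.875, 0.75) → (-1.625, -8, -1.125) − 0.25·(-2.75, -78.875, 0.75) = (-0.9375, 11.71875, -1.3125)
F(-0.9375, 11.71875, -1.3125) = 701.4638671875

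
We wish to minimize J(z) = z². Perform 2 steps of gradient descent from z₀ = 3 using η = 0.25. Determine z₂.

0.75

J′(z) = 2z
z₁ = 3 − 0.25·6 = 1.5
z₂ = 1.5 − 0.25·3 = 0.75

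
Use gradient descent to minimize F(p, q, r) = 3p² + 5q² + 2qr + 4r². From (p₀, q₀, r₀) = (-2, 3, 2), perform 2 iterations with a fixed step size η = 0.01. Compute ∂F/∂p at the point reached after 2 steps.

∇F = (6p, 10q + 2r, 2q + 8r)
Step 1: at (-2, 3, 2), ∇F = (-12, 34, 22) → (-2, 3, 2) − 0.01·(-12, 34, 22) = (-1.88, 2.66, 1.78)
Step 2: at (-1.88, 2.66, 1.78), ∇F = (-11.28, 30.16, 19.56) → (-1.88, 2.66, 1.78) − 0.01·(-11.28, 30.16, 19.56) = (-1.7672, 2.3584, 1.5844)
∂F/∂p at (-1.7672, 2.3584, 1.5844) = -10.6032

-10.6032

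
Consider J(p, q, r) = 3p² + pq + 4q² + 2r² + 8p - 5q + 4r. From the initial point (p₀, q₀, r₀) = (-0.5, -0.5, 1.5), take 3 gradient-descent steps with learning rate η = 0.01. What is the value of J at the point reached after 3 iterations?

∇J = (6p + q + 8, p + 8q - 5, 4r + 4)
Step 1: at (-0.5, -0.5, 1.5), ∇J = (4.5, -9.5, 10) → (-0.5, -0.5, 1.5) − 0.01·(4.5, -9.5, 10) = (-0.545, -0.405, 1.4)
Step 2: at (-0.545, -0.405, 1.4), ∇J = (4.325, -8.785, 9.6) → (-0.545, -0.405, 1.4) − 0.01·(4.325, -8.785, 9.6) = (-0.58825, -0.31715, 1.304)
Step 3: at (-0.58825, -0.31715, 1.304), ∇J = (4.15335, -8.12545, 9.216) → (-0.58825, -0.31715, 1.304) − 0.01·(4.15335, -8.12545, 9.216) = (-0.6297835, -0.2358955, 1.21184)
J(-0.6297835, -0.2358955, 1.21184) = 5.486713483122

5.486713483122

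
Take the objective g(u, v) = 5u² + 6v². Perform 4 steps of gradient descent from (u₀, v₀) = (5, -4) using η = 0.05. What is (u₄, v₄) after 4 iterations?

(0.3125, -0.1024)

∇g = (10u, 12v)
Step 1: at (5, -4), ∇g = (50, -48) → (5, -4) − 0.05·(50, -48) = (2.5, -1.6)
Step 2: at (2.5, -1.6), ∇g = (25, -19.2) → (2.5, -1.6) − 0.05·(25, -19.2) = (1.25, -0.64)
Step 3: at (1.25, -0.64), ∇g = (12.5, -7.68) → (1.25, -0.64) − 0.05·(12.5, -7.68) = (0.625, -0.256)
Step 4: at (0.625, -0.256), ∇g = (6.25, -3.072) → (0.625, -0.256) − 0.05·(6.25, -3.072) = (0.3125, -0.1024)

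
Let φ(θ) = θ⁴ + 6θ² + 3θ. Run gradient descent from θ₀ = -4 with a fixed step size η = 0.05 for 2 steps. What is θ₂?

φ′(θ) = 4θ³ + 12θ + 3
Step 1: φ′(-4) = -301; θ₁ = -4 − 0.05·(-301) = 11.05
Step 2: φ′(11.05) = 5532.5305; θ₂ = 11.05 − 0.05·5532.5305 = -265.576525

-265.576525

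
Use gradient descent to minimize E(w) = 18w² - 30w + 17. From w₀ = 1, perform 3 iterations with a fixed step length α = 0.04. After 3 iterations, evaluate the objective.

4.503628156928

E′(w) = 36w - 30
Step 1: E′(1) = 6; w₁ = 1 − 0.04·6 = 0.76
Step 2: E′(0.76) = -2.64; w₂ = 0.76 − 0.04·(-2.64) = 0.8656
Step 3: E′(0.8656) = 1.1616; w₃ = 0.8656 − 0.04·1.1616 = 0.819136
E(0.819136) = 4.503628156928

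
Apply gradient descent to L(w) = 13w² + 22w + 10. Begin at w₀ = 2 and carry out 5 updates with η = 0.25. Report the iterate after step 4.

2603.5625

L′(w) = 26w + 22
Step 1: L′(2) = 74; w₁ = 2 − 0.25·74 = -16.5
Step 2: L′(-16.5) = -407; w₂ = -16.5 − 0.25·(-407) = 85.25
Step 3: L′(85.25) = 2238.5; w₃ = 85.25 − 0.25·2238.5 = -474.375
Step 4: L′(-474.375) = -12311.75; w₄ = -474.375 − 0.25·(-12311.75) = 2603.5625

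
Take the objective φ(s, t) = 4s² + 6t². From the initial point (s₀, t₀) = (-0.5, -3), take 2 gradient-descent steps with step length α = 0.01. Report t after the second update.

∇φ = (8s, 12t)
(s₁, t₁) = (-0.5, -3) − 0.01·(-4, -36) = (-0.46, -2.64)
(s₂, t₂) = (-0.46, -2.64) − 0.01·(-3.68, -31.68) = (-0.4232, -2.3232)
t = -2.3232

-2.3232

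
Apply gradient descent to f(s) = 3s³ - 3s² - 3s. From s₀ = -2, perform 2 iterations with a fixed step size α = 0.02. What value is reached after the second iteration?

-4.7018

f′(s) = 9s² - 6s - 3
Step 1: f′(-2) = 45; s₁ = -2 − 0.02·45 = -2.9
Step 2: f′(-2.9) = 90.09; s₂ = -2.9 − 0.02·90.09 = -4.7018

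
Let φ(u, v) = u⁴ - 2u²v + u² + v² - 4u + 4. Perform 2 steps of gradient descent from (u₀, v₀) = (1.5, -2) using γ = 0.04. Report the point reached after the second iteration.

∇φ = (4u³ - 4uv + 2u - 4, -2u² + 2v)
(u₁, v₁) = (1.5, -2) − 0.04·(24.5, -8.5) = (0.52, -1.66)
(u₂, v₂) = (0.52, -1.66) − 0.04·(1.055232, -3.8608) = (0.47779072, -1.505568)

(0.47779072, -1.505568)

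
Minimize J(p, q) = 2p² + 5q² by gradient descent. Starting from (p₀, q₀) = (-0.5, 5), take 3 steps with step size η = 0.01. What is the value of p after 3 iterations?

∇J = (4p, 10q)
Step 1: at (-0.5, 5), ∇J = (-2, 50) → (-0.5, 5) − 0.01·(-2, 50) = (-0.48, 4.5)
Step 2: at (-0.48, 4.5), ∇J = (-1.92, 45) → (-0.48, 4.5) − 0.01·(-1.92, 45) = (-0.4608, 4.05)
Step 3: at (-0.4608, 4.05), ∇J = (-1.8432, 40.5) → (-0.4608, 4.05) − 0.01·(-1.8432, 40.5) = (-0.442368, 3.645)
p = -0.442368

-0.442368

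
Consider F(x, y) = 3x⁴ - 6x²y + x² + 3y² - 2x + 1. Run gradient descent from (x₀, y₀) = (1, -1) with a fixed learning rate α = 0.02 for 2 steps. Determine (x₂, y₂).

∇F = (12x³ - 12xy + 2x - 2, -6x² + 6y)
(x₁, y₁) = (1, -1) − 0.02·(24, -12) = (0.52, -0.76)
(x₂, y₂) = (0.52, -0.76) − 0.02·(5.469696, -6.1824) = (0.41060608, -0.636352)

(0.41060608, -0.636352)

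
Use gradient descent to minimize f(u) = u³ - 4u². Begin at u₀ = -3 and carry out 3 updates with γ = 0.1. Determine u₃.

-413.8593507

f′(u) = 3u² - 8u
Step 1: f′(-3) = 51; u₁ = -3 − 0.1·51 = -8.1
Step 2: f′(-8.1) = 261.63; u₂ = -8.1 − 0.1·261.63 = -34.263
Step 3: f′(-34.263) = 3795.963507; u₃ = -34.263 − 0.1·3795.963507 = -413.8593507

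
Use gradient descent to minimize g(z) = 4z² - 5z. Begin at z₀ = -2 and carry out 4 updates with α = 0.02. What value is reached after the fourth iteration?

-0.68191232

g′(z) = 8z - 5
Step 1: g′(-2) = -21; z₁ = -2 − 0.02·(-21) = -1.58
Step 2: g′(-1.58) = -17.64; z₂ = -1.58 − 0.02·(-17.64) = -1.2272
Step 3: g′(-1.2272) = -14.8176; z₃ = -1.2272 − 0.02·(-14.8176) = -0.930848
Step 4: g′(-0.930848) = -12.446784; z₄ = -0.930848 − 0.02·(-12.446784) = -0.68191232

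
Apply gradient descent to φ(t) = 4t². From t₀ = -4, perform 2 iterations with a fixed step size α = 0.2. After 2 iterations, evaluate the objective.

φ′(t) = 8t
Step 1: φ′(-4) = -32; t₁ = -4 − 0.2·(-32) = 2.4
Step 2: φ′(2.4) = 19.2; t₂ = 2.4 − 0.2·19.2 = -1.44
φ(-1.44) = 8.2944

8.2944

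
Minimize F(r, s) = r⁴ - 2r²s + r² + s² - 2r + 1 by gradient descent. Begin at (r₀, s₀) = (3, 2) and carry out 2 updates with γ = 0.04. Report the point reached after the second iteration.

(-0.58889472, 2.376832)

∇F = (4r³ - 4rs + 2r - 2, -2r² + 2s)
Step 1: at (3, 2), ∇F = (88, -14) → (3, 2) − 0.04·(88, -14) = (-0.52, 2.56)
Step 2: at (-0.52, 2.56), ∇F = (1.722368, 4.5792) → (-0.52, 2.56) − 0.04·(1.722368, 4.5792) = (-0.58889472, 2.376832)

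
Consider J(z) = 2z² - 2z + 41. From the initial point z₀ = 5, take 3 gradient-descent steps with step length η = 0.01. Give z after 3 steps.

4.481312

J′(z) = 4z - 2
Step 1: J′(5) = 18; z₁ = 5 − 0.01·18 = 4.82
Step 2: J′(4.82) = 17.28; z₂ = 4.82 − 0.01·17.28 = 4.6472
Step 3: J′(4.6472) = 16.5888; z₃ = 4.6472 − 0.01·16.5888 = 4.481312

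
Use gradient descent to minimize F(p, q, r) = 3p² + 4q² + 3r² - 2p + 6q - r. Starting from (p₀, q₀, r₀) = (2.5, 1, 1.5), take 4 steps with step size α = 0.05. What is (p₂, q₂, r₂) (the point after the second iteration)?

∇F = (6p - 2, 8q + 6, 6r - 1)
Step 1: at (2.5, 1, 1.5), ∇F = (13, 14, 8) → (2.5, 1, 1.5) − 0.05·(13, 14, 8) = (1.85, 0.3, 1.1)
Step 2: at (1.85, 0.3, 1.1), ∇F = (9.1, 8.4, 5.6) → (1.85, 0.3, 1.1) − 0.05·(9.1, 8.4, 5.6) = (1.395, -0.12, 0.82)

(1.395, -0.12, 0.82)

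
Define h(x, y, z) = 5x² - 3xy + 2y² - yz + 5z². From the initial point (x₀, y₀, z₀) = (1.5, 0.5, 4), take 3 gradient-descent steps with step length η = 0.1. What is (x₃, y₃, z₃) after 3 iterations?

(0.222, 0.559, 0.074)

∇h = (10x - 3y, -3x + 4y - z, -y + 10z)
Step 1: at (1.5, 0.5, 4), ∇h = (13.5, -6.5, 39.5) → (1.5, 0.5, 4) − 0.1·(13.5, -6.5, 39.5) = (0.15, 1.15, 0.05)
Step 2: at (0.15, 1.15, 0.05), ∇h = (-1.95, 4.1, -0.65) → (0.15, 1.15, 0.05) − 0.1·(-1.95, 4.1, -0.65) = (0.345, 0.74, 0.115)
Step 3: at (0.345, 0.74, 0.115), ∇h = (1.23, 1.81, 0.41) → (0.345, 0.74, 0.115) − 0.1·(1.23, 1.81, 0.41) = (0.222, 0.559, 0.074)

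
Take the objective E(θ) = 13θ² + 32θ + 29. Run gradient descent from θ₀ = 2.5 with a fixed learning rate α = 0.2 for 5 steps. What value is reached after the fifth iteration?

E′(θ) = 26θ + 32
θ₁ = 2.5 − 0.2·97 = -16.9
θ₂ = -16.9 − 0.2·(-407.4) = 64.58
θ₃ = 64.58 − 0.2·1711.08 = -277.636
θ₄ = -277.636 − 0.2·(-7186.536) = 1159.6712
θ₅ = 1159.6712 − 0.2·30183.4512 = -4877.01904

-4877.01904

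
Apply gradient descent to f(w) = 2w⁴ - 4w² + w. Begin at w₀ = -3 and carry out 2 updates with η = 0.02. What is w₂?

f′(w) = 8w³ - 8w + 1
w₁ = -3 − 0.02·(-191) = 0.82
w₂ = 0.82 − 0.02·(-1.149056) = 0.84298112

0.84298112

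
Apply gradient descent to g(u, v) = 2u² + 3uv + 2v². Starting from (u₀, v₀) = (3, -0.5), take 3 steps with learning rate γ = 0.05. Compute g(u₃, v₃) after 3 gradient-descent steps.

3.07611303125

∇g = (4u + 3v, 3u + 4v)
(u₁, v₁) = (3, -0.5) − 0.05·(10.5, 7) = (2.475, -0.85)
(u₂, v₂) = (2.475, -0.85) − 0.05·(7.35, 4.025) = (2.1075, -1.05125)
(u₃, v₃) = (2.1075, -1.05125) − 0.05·(5.27625, 2.1175) = (1.8436875, -1.157125)
g(1.8436875, -1.157125) = 3.07611303125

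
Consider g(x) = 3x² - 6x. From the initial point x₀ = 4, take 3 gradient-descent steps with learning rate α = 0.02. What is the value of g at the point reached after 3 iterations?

9.538910343168

g′(x) = 6x - 6
Step 1: g′(4) = 18; x₁ = 4 − 0.02·18 = 3.64
Step 2: g′(3.64) = 15.84; x₂ = 3.64 − 0.02·15.84 = 3.3232
Step 3: g′(3.3232) = 13.9392; x₃ = 3.3232 − 0.02·13.9392 = 3.044416
g(3.044416) = 9.538910343168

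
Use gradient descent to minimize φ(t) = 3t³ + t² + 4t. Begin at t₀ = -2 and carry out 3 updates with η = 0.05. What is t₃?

φ′(t) = 9t² + 2t + 4
t₁ = -2 − 0.05·36 = -3.8
t₂ = -3.8 − 0.05·126.36 = -10.118
t₃ = -10.118 − 0.05·905.129316 = -55.3744658

-55.3744658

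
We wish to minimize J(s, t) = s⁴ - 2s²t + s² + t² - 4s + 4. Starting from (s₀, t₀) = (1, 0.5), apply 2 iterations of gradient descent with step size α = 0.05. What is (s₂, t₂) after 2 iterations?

(1.01, 0.595)

∇J = (4s³ - 4st + 2s - 4, -2s² + 2t)
(s₁, t₁) = (1, 0.5) − 0.05·(0, -1) = (1, 0.55)
(s₂, t₂) = (1, 0.55) − 0.05·(-0.2, -0.9) = (1.01, 0.595)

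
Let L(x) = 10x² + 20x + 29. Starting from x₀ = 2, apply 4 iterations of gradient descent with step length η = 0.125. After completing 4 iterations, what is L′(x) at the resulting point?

L′(x) = 20x + 20
Step 1: L′(2) = 60; x₁ = 2 − 0.125·60 = -5.5
Step 2: L′(-5.5) = -90; x₂ = -5.5 − 0.125·(-90) = 5.75
Step 3: L′(5.75) = 135; x₃ = 5.75 − 0.125·135 = -11.125
Step 4: L′(-11.125) = -202.5; x₄ = -11.125 − 0.125·(-202.5) = 14.1875
L′(x) at (14.1875) = 303.75

303.75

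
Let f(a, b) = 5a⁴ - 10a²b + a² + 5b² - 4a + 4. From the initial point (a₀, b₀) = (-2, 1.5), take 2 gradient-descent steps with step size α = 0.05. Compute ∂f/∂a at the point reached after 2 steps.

-376664.15386768

∇f = (20a³ - 20ab + 2a - 4, -10a² + 10b)
(a₁, b₁) = (-2, 1.5) − 0.05·(-108, -25) = (3.4, 2.75)
(a₂, b₂) = (3.4, 2.75) − 0.05·(601.88, -88.1) = (-26.694, 7.155)
∂f/∂a at (-26.694, 7.155) = -376664.15386768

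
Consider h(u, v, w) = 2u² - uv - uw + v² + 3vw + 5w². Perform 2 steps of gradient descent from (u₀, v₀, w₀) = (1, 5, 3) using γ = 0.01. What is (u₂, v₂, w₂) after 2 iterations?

(1.0722, 4.6572, 2.1698)

∇h = (4u - v - w, -u + 2v + 3w, -u + 3v + 10w)
Step 1: at (1, 5, 3), ∇h = (-4, 18, 44) → (1, 5, 3) − 0.01·(-4, 18, 44) = (1.04, 4.82, 2.56)
Step 2: at (1.04, 4.82, 2.56), ∇h = (-3.22, 16.28, 39.02) → (1.04, 4.82, 2.56) − 0.01·(-3.22, 16.28, 39.02) = (1.0722, 4.6572, 2.1698)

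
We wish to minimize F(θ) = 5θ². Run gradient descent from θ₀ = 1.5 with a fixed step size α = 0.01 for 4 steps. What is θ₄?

0.98415

F′(θ) = 10θ
θ₁ = 1.5 − 0.01·15 = 1.35
θ₂ = 1.35 − 0.01·13.5 = 1.215
θ₃ = 1.215 − 0.01·12.15 = 1.0935
θ₄ = 1.0935 − 0.01·10.935 = 0.98415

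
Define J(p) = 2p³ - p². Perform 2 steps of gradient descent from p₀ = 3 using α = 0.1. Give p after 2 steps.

J′(p) = 6p² - 2p
Step 1: J′(3) = 48; p₁ = 3 − 0.1·48 = -1.8
Step 2: J′(-1.8) = 23.04; p₂ = -1.8 − 0.1·23.04 = -4.104

-4.104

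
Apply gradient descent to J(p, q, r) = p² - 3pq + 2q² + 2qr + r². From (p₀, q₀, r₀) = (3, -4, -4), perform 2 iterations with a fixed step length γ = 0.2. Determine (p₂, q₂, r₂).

(1.2, 0.48, -1.52)

∇J = (2p - 3q, -3p + 4q + 2r, 2q + 2r)
Step 1: at (3, -4, -4), ∇J = (18, -33, -16) → (3, -4, -4) − 0.2·(18, -33, -16) = (-0.6, 2.6, -0.8)
Step 2: at (-0.6, 2.6, -0.8), ∇J = (-9, 10.6, 3.6) → (-0.6, 2.6, -0.8) − 0.2·(-9, 10.6, 3.6) = (1.2, 0.48, -1.52)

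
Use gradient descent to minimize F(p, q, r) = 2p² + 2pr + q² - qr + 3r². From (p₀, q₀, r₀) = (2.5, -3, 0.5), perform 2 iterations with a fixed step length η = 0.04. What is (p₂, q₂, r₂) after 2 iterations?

(1.7256, -2.5184, -0.2288)

∇F = (4p + 2r, 2q - r, 2p - q + 6r)
(p₁, q₁, r₁) = (2.5, -3, 0.5) − 0.04·(11, -6.5, 11) = (2.06, -2.74, 0.06)
(p₂, q₂, r₂) = (2.06, -2.74, 0.06) − 0.04·(8.36, -5.54, 7.22) = (1.7256, -2.5184, -0.2288)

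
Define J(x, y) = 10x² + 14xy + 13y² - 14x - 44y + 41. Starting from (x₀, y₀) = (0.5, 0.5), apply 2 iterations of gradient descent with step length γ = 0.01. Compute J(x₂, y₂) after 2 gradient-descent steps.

12.7363402

∇J = (20x + 14y - 14, 14x + 26y - 44)
Step 1: at (0.5, 0.5), ∇J = (3, -24) → (0.5, 0.5) − 0.01·(3, -24) = (0.47, 0.74)
Step 2: at (0.47, 0.74), ∇J = (5.76, -18.18) → (0.47, 0.74) − 0.01·(5.76, -18.18) = (0.4124, 0.9218)
J(0.4124, 0.9218) = 12.7363402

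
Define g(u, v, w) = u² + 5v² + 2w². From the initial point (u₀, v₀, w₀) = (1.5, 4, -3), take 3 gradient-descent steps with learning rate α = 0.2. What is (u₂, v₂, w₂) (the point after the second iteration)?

∇g = (2u, 10v, 4w)
(u₁, v₁, w₁) = (1.5, 4, -3) − 0.2·(3, 40, -12) = (0.9, -4, -0.6)
(u₂, v₂, w₂) = (0.9, -4, -0.6) − 0.2·(1.8, -40, -2.4) = (0.54, 4, -0.12)

(0.54, 4, -0.12)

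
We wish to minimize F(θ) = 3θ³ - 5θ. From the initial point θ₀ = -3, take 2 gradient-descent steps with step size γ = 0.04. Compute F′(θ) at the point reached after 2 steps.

F′(θ) = 9θ² - 5
Step 1: F′(-3) = 76; θ₁ = -3 − 0.04·76 = -6.04
Step 2: F′(-6.04) = 323.3344; θ₂ = -6.04 − 0.04·323.3344 = -18.973376
F′(θ) at (-18.973376) = 3234.900971536384

3234.900971536384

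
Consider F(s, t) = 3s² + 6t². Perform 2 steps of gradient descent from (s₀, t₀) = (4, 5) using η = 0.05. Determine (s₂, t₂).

(1.96, 0.8)

∇F = (6s, 12t)
(s₁, t₁) = (4, 5) − 0.05·(24, 60) = (2.8, 2)
(s₂, t₂) = (2.8, 2) − 0.05·(16.8, 24) = (1.96, 0.8)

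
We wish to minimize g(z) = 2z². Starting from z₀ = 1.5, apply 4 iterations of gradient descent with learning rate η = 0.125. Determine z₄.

g′(z) = 4z
z₁ = 1.5 − 0.125·6 = 0.75
z₂ = 0.75 − 0.125·3 = 0.375
z₃ = 0.375 − 0.125·1.5 = 0.1875
z₄ = 0.1875 − 0.125·0.75 = 0.09375

0.09375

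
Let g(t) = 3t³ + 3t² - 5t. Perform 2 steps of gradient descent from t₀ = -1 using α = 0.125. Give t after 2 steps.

-0.1953125

g′(t) = 9t² + 6t - 5
Step 1: g′(-1) = -2; t₁ = -1 − 0.125·(-2) = -0.75
Step 2: g′(-0.75) = -4.4375; t₂ = -0.75 − 0.125·(-4.4375) = -0.1953125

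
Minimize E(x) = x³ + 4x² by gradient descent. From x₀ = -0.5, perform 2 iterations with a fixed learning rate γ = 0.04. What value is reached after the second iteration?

E′(x) = 3x² + 8x
Step 1: E′(-0.5) = -3.25; x₁ = -0.5 − 0.04·(-3.25) = -0.37
Step 2: E′(-0.37) = -2.5493; x₂ = -0.37 − 0.04·(-2.5493) = -0.268028

-0.268028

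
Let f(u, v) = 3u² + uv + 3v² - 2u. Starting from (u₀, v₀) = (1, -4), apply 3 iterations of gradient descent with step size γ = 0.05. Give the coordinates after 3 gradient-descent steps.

(0.862, -1.478625)

∇f = (6u + v - 2, u + 6v)
(u₁, v₁) = (1, -4) − 0.05·(0, -23) = (1, -2.85)
(u₂, v₂) = (1, -2.85) − 0.05·(1.15, -16.1) = (0.9425, -2.045)
(u₃, v₃) = (0.9425, -2.045) − 0.05·(1.61, -11.3275) = (0.862, -1.478625)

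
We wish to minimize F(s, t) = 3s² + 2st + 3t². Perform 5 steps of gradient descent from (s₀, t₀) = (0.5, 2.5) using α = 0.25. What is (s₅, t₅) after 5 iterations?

∇F = (6s + 2t, 2s + 6t)
Step 1: at (0.5, 2.5), ∇F = (8, 16) → (0.5, 2.5) − 0.25·(8, 16) = (-1.5, -1.5)
Step 2: at (-1.5, -1.5), ∇F = (-12, -12) → (-1.5, -1.5) − 0.25·(-12, -12) = (1.5, 1.5)
Step 3: at (1.5, 1.5), ∇F = (12, 12) → (1.5, 1.5) − 0.25·(12, 12) = (-1.5, -1.5)
Step 4: at (-1.5, -1.5), ∇F = (-12, -12) → (-1.5, -1.5) − 0.25·(-12, -12) = (1.5, 1.5)
Step 5: at (1.5, 1.5), ∇F = (12, 12) → (1.5, 1.5) − 0.25·(12, 12) = (-1.5, -1.5)

(-1.5, -1.5)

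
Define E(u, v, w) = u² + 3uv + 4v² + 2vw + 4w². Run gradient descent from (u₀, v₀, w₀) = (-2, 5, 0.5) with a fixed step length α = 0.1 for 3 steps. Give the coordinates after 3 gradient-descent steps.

∇E = (2u + 3v, 3u + 8v + 2w, 2v + 8w)
(u₁, v₁, w₁) = (-2, 5, 0.5) − 0.1·(11, 35, 14) = (-3.1, 1.5, -0.9)
(u₂, v₂, w₂) = (-3.1, 1.5, -0.9) − 0.1·(-1.7, 0.9, -4.2) = (-2.93, 1.41, -0.48)
(u₃, v₃, w₃) = (-2.93, 1.41, -0.48) − 0.1·(-1.63, 1.53, -1.02) = (-2.767, 1.257, -0.378)

(-2.767, 1.257, -0.378)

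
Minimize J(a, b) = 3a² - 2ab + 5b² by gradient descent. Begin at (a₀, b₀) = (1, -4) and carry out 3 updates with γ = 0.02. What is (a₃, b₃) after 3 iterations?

(0.346368, -1.979072)

∇J = (6a - 2b, -2a + 10b)
Step 1: at (1, -4), ∇J = (14, -42) → (1, -4) − 0.02·(14, -42) = (0.72, -3.16)
Step 2: at (0.72, -3.16), ∇J = (10.64, -33.04) → (0.72, -3.16) − 0.02·(10.64, -33.04) = (0.5072, -2.4992)
Step 3: at (0.5072, -2.4992), ∇J = (8.0416, -26.0064) → (0.5072, -2.4992) − 0.02·(8.0416, -26.0064) = (0.346368, -1.979072)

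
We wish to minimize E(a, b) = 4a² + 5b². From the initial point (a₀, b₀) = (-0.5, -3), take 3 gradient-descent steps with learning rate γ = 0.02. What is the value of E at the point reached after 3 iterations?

∇E = (8a, 10b)
(a₁, b₁) = (-0.5, -3) − 0.02·(-4, -30) = (-0.42, -2.4)
(a₂, b₂) = (-0.42, -2.4) − 0.02·(-3.36, -24) = (-0.3528, -1.92)
(a₃, b₃) = (-0.3528, -1.92) − 0.02·(-2.8224, -19.2) = (-0.296352, -1.536)
E(-0.296352, -1.536) = 12.147778031616

12.147778031616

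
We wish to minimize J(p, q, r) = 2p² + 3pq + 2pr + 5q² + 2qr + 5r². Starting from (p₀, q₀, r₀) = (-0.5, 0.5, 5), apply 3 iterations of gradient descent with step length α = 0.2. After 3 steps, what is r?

-10.232

∇J = (4p + 3q + 2r, 3p + 10q + 2r, 2p + 2q + 10r)
Step 1: at (-0.5, 0.5, 5), ∇J = (9.5, 13.5, 50) → (-0.5, 0.5, 5) − 0.2·(9.5, 13.5, 50) = (-2.4, -2.2, -5)
Step 2: at (-2.4, -2.2, -5), ∇J = (-26.2, -39.2, -59.2) → (-2.4, -2.2, -5) − 0.2·(-26.2, -39.2, -59.2) = (2.84, 5.64, 6.84)
Step 3: at (2.84, 5.64, 6.84), ∇J = (41.96, 78.6, 85.36) → (2.84, 5.64, 6.84) − 0.2·(41.96, 78.6, 85.36) = (-5.552, -10.08, -10.232)
r = -10.232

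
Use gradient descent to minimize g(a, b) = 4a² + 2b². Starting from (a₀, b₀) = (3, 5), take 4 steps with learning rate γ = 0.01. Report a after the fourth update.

∇g = (8a, 4b)
Step 1: at (3, 5), ∇g = (24, 20) → (3, 5) − 0.01·(24, 20) = (2.76, 4.8)
Step 2: at (2.76, 4.8), ∇g = (22.08, 19.2) → (2.76, 4.8) − 0.01·(22.08, 19.2) = (2.5392, 4.608)
Step 3: at (2.5392, 4.608), ∇g = (20.3136, 18.432) → (2.5392, 4.608) − 0.01·(20.3136, 18.432) = (2.336064, 4.42368)
Step 4: at (2.336064, 4.42368), ∇g = (18.688512, 17.69472) → (2.336064, 4.42368) − 0.01·(18.688512, 17.69472) = (2.14917888, 4.2467328)
a = 2.14917888

2.14917888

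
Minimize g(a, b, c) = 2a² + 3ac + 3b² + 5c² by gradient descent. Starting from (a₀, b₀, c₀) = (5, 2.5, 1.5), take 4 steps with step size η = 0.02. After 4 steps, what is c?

∇g = (4a + 3c, 6b, 3a + 10c)
(a₁, b₁, c₁) = (5, 2.5, 1.5) − 0.02·(24.5, 15, 30) = (4.51, 2.2, 0.9)
(a₂, b₂, c₂) = (4.51, 2.2, 0.9) − 0.02·(20.74, 13.2, 22.53) = (4.0952, 1.936, 0.4494)
(a₃, b₃, c₃) = (4.0952, 1.936, 0.4494) − 0.02·(17.729, 11.616, 16.7796) = (3.74062, 1.70368, 0.113808)
(a₄, b₄, c₄) = (3.74062, 1.70368, 0.113808) − 0.02·(15.303904, 10.22208, 12.35994) = (3.43454192, 1.4992384, -0.1333908)
c = -0.1333908

-0.1333908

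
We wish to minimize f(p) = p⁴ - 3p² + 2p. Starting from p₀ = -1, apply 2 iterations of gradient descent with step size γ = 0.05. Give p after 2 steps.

f′(p) = 4p³ - 6p + 2
Step 1: f′(-1) = 4; p₁ = -1 − 0.05·4 = -1.2
Step 2: f′(-1.2) = 2.288; p₂ = -1.2 − 0.05·2.288 = -1.3144

-1.3144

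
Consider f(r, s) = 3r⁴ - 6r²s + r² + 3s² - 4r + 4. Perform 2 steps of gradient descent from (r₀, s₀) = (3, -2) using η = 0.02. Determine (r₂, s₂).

∇f = (12r³ - 12rs + 2r - 4, -6r² + 6s)
Step 1: at (3, -2), ∇f = (398, -66) → (3, -2) − 0.02·(398, -66) = (-4.96, -0.68)
Step 2: at (-4.96, -0.68), ∇f = (-1518.680832, -151.6896) → (-4.96, -0.68) − 0.02·(-1518.680832, -151.6896) = (25.41361664, 2.353792)

(25.41361664, 2.353792)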